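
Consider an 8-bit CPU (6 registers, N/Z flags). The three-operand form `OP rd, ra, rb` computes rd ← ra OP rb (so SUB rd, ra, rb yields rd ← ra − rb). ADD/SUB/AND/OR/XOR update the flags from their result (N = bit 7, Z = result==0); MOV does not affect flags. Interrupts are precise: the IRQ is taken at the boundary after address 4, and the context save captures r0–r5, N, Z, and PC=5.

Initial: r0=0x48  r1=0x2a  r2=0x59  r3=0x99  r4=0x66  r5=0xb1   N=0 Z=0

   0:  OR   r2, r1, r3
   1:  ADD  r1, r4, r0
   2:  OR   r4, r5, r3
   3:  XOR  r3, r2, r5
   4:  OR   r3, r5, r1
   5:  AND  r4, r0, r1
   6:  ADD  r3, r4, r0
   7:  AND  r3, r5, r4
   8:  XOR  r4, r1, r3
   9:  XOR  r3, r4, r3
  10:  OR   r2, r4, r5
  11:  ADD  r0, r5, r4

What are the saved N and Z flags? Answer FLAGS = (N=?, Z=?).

after  0: r0=0x48 r1=0x2a r2=0xbb r3=0x99 r4=0x66 r5=0xb1  N=1 Z=0
after  1: r0=0x48 r1=0xae r2=0xbb r3=0x99 r4=0x66 r5=0xb1  N=1 Z=0
after  2: r0=0x48 r1=0xae r2=0xbb r3=0x99 r4=0xb9 r5=0xb1  N=1 Z=0
after  3: r0=0x48 r1=0xae r2=0xbb r3=0x0a r4=0xb9 r5=0xb1  N=0 Z=0
after  4: r0=0x48 r1=0xae r2=0xbb r3=0xbf r4=0xb9 r5=0xb1  N=1 Z=0
-- IRQ taken; context saved, return-PC = 5 --

FLAGS = (N=1, Z=0)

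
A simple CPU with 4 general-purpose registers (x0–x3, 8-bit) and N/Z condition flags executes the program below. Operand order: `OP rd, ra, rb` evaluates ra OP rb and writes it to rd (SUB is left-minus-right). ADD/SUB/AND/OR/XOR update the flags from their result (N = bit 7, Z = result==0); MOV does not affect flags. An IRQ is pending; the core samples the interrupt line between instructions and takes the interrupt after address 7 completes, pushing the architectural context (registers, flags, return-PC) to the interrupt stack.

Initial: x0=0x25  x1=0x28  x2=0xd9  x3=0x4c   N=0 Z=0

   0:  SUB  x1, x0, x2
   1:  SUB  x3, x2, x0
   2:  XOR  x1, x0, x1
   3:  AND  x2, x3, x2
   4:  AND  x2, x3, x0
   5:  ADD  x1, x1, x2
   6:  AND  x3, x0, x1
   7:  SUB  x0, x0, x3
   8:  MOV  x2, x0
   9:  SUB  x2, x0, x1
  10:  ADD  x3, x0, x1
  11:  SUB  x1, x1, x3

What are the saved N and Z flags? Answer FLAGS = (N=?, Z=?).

after  0: x0=0x25 x1=0x4c x2=0xd9 x3=0x4c  N=0 Z=0
after  1: x0=0x25 x1=0x4c x2=0xd9 x3=0xb4  N=1 Z=0
after  2: x0=0x25 x1=0x69 x2=0xd9 x3=0xb4  N=0 Z=0
after  3: x0=0x25 x1=0x69 x2=0x90 x3=0xb4  N=1 Z=0
after  4: x0=0x25 x1=0x69 x2=0x24 x3=0xb4  N=0 Z=0
after  5: x0=0x25 x1=0x8d x2=0x24 x3=0xb4  N=1 Z=0
after  6: x0=0x25 x1=0x8d x2=0x24 x3=0x05  N=0 Z=0
after  7: x0=0x20 x1=0x8d x2=0x24 x3=0x05  N=0 Z=0
-- IRQ taken; context saved, return-PC = 8 --

FLAGS = (N=0, Z=0)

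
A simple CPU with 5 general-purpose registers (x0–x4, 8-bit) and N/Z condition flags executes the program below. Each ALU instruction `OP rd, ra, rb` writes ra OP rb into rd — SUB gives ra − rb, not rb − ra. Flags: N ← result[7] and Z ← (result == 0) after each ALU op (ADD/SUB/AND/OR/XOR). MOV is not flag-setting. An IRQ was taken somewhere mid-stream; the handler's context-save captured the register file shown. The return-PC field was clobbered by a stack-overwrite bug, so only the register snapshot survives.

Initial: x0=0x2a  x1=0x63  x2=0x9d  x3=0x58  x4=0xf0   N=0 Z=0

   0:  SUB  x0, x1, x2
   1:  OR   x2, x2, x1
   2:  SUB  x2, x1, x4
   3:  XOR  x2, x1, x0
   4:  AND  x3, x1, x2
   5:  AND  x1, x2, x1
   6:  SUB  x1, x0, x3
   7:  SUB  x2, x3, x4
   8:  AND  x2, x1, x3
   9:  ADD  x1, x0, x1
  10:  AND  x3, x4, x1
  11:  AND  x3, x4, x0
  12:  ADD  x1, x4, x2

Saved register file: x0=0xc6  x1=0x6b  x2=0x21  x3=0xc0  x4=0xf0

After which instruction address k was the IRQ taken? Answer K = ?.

after  0: x0=0xc6 x1=0x63 x2=0x9d x3=0x58 x4=0xf0  N=1 Z=0
after  1: x0=0xc6 x1=0x63 x2=0xff x3=0x58 x4=0xf0  N=1 Z=0
after  2: x0=0xc6 x1=0x63 x2=0x73 x3=0x58 x4=0xf0  N=0 Z=0
after  3: x0=0xc6 x1=0x63 x2=0xa5 x3=0x58 x4=0xf0  N=1 Z=0
after  4: x0=0xc6 x1=0x63 x2=0xa5 x3=0x21 x4=0xf0  N=0 Z=0
after  5: x0=0xc6 x1=0x21 x2=0xa5 x3=0x21 x4=0xf0  N=0 Z=0
after  6: x0=0xc6 x1=0xa5 x2=0xa5 x3=0x21 x4=0xf0  N=1 Z=0
after  7: x0=0xc6 x1=0xa5 x2=0x31 x3=0x21 x4=0xf0  N=0 Z=0
after  8: x0=0xc6 x1=0xa5 x2=0x21 x3=0x21 x4=0xf0  N=0 Z=0
after  9: x0=0xc6 x1=0x6b x2=0x21 x3=0x21 x4=0xf0  N=0 Z=0
after 10: x0=0xc6 x1=0x6b x2=0x21 x3=0x60 x4=0xf0  N=0 Z=0
after 11: x0=0xc6 x1=0x6b x2=0x21 x3=0xc0 x4=0xf0  N=1 Z=0
-- IRQ taken; context saved, return-PC = 12 --

K = 11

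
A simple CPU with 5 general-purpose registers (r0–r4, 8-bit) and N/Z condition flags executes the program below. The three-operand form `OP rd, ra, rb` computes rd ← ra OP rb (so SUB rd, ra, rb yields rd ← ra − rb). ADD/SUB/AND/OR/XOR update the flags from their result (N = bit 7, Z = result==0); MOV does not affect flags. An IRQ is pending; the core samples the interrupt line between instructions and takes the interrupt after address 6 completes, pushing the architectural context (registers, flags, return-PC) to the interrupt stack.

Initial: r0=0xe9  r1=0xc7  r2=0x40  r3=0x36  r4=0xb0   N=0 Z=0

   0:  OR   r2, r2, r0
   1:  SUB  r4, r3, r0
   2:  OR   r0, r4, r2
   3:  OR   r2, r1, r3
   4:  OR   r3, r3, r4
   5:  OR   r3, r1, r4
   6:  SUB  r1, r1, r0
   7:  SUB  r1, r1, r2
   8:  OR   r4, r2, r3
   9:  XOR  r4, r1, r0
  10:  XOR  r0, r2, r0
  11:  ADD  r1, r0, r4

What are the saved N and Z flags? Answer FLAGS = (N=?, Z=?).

after  0: r0=0xe9 r1=0xc7 r2=0xe9 r3=0x36 r4=0xb0  N=1 Z=0
after  1: r0=0xe9 r1=0xc7 r2=0xe9 r3=0x36 r4=0x4d  N=0 Z=0
after  2: r0=0xed r1=0xc7 r2=0xe9 r3=0x36 r4=0x4d  N=1 Z=0
after  3: r0=0xed r1=0xc7 r2=0xf7 r3=0x36 r4=0x4d  N=1 Z=0
after  4: r0=0xed r1=0xc7 r2=0xf7 r3=0x7f r4=0x4d  N=0 Z=0
after  5: r0=0xed r1=0xc7 r2=0xf7 r3=0xcf r4=0x4d  N=1 Z=0
after  6: r0=0xed r1=0xda r2=0xf7 r3=0xcf r4=0x4d  N=1 Z=0
-- IRQ taken; context saved, return-PC = 7 --

FLAGS = (N=1, Z=0)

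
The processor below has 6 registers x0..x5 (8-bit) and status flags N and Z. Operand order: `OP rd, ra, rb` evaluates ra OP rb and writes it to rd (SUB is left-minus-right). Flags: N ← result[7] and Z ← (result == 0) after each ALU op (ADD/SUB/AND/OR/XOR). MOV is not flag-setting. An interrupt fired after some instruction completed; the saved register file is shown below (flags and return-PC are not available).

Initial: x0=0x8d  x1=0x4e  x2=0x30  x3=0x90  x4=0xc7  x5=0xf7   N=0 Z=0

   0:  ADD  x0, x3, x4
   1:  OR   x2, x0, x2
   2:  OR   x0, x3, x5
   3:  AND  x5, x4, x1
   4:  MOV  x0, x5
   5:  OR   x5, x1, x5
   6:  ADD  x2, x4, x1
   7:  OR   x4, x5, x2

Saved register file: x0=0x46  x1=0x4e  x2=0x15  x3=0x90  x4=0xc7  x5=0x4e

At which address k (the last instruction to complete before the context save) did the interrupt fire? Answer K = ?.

after  0: x0=0x57 x1=0x4e x2=0x30 x3=0x90 x4=0xc7 x5=0xf7  N=0 Z=0
after  1: x0=0x57 x1=0x4e x2=0x77 x3=0x90 x4=0xc7 x5=0xf7  N=0 Z=0
after  2: x0=0xf7 x1=0x4e x2=0x77 x3=0x90 x4=0xc7 x5=0xf7  N=1 Z=0
after  3: x0=0xf7 x1=0x4e x2=0x77 x3=0x90 x4=0xc7 x5=0x46  N=0 Z=0
after  4: x0=0x46 x1=0x4e x2=0x77 x3=0x90 x4=0xc7 x5=0x46  N=0 Z=0
after  5: x0=0x46 x1=0x4e x2=0x77 x3=0x90 x4=0xc7 x5=0x4e  N=0 Z=0
after  6: x0=0x46 x1=0x4e x2=0x15 x3=0x90 x4=0xc7 x5=0x4e  N=0 Z=0
-- IRQ taken; context saved, return-PC = 7 --

K = 6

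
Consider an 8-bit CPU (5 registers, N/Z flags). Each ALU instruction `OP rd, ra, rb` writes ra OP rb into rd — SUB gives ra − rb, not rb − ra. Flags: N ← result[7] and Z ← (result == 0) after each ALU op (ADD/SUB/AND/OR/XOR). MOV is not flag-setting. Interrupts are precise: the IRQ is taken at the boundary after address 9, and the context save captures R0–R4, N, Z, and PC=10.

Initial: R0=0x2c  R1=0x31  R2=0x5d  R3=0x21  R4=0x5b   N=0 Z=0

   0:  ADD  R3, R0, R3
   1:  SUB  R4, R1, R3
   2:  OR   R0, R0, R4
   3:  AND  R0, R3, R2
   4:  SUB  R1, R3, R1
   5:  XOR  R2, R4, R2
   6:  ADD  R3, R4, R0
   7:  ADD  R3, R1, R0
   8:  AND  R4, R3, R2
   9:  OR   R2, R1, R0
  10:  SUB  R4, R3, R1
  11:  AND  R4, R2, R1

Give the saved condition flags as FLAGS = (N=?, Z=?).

after  0: R0=0x2c R1=0x31 R2=0x5d R3=0x4d R4=0x5b  N=0 Z=0
after  1: R0=0x2c R1=0x31 R2=0x5d R3=0x4d R4=0xe4  N=1 Z=0
after  2: R0=0xec R1=0x31 R2=0x5d R3=0x4d R4=0xe4  N=1 Z=0
after  3: R0=0x4d R1=0x31 R2=0x5d R3=0x4d R4=0xe4  N=0 Z=0
after  4: R0=0x4d R1=0x1c R2=0x5d R3=0x4d R4=0xe4  N=0 Z=0
after  5: R0=0x4d R1=0x1c R2=0xb9 R3=0x4d R4=0xe4  N=1 Z=0
after  6: R0=0x4d R1=0x1c R2=0xb9 R3=0x31 R4=0xe4  N=0 Z=0
after  7: R0=0x4d R1=0x1c R2=0xb9 R3=0x69 R4=0xe4  N=0 Z=0
after  8: R0=0x4d R1=0x1c R2=0xb9 R3=0x69 R4=0x29  N=0 Z=0
after  9: R0=0x4d R1=0x1c R2=0x5d R3=0x69 R4=0x29  N=0 Z=0
-- IRQ taken; context saved, return-PC = 10 --

FLAGS = (N=0, Z=0)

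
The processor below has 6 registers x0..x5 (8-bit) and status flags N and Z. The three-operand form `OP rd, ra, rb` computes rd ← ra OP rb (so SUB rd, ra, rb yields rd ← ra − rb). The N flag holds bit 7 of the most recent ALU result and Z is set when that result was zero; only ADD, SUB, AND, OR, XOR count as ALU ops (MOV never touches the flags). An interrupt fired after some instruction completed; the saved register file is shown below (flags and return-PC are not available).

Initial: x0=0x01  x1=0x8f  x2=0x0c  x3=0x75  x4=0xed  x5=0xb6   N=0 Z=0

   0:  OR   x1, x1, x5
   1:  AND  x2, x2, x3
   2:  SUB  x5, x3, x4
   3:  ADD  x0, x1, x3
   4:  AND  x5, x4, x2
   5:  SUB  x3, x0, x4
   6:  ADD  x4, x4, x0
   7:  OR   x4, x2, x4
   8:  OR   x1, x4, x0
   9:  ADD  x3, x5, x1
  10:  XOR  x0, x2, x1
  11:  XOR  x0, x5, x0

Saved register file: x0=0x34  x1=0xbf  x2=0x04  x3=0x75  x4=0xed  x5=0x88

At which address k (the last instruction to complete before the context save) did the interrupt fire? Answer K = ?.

after  0: x0=0x01 x1=0xbf x2=0x0c x3=0x75 x4=0xed x5=0xb6  N=1 Z=0
after  1: x0=0x01 x1=0xbf x2=0x04 x3=0x75 x4=0xed x5=0xb6  N=0 Z=0
after  2: x0=0x01 x1=0xbf x2=0x04 x3=0x75 x4=0xed x5=0x88  N=1 Z=0
after  3: x0=0x34 x1=0xbf x2=0x04 x3=0x75 x4=0xed x5=0x88  N=0 Z=0
-- IRQ taken; context saved, return-PC = 4 --

K = 3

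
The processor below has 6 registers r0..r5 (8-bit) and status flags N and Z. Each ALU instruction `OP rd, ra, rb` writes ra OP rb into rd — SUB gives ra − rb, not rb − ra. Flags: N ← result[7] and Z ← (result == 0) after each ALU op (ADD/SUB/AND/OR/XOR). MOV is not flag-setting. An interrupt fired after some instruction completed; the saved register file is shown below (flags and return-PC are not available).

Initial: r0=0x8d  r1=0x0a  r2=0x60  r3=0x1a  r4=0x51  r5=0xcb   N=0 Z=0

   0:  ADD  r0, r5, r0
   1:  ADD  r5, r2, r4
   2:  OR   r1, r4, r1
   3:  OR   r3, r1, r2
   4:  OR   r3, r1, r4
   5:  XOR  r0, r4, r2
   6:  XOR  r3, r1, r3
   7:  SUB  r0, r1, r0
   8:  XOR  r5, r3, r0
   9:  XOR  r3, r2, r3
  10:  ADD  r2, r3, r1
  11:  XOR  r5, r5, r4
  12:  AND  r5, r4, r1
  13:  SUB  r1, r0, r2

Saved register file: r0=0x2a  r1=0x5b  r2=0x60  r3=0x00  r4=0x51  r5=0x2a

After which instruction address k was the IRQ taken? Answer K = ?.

after  0: r0=0x58 r1=0x0a r2=0x60 r3=0x1a r4=0x51 r5=0xcb  N=0 Z=0
after  1: r0=0x58 r1=0x0a r2=0x60 r3=0x1a r4=0x51 r5=0xb1  N=1 Z=0
after  2: r0=0x58 r1=0x5b r2=0x60 r3=0x1a r4=0x51 r5=0xb1  N=0 Z=0
after  3: r0=0x58 r1=0x5b r2=0x60 r3=0x7b r4=0x51 r5=0xb1  N=0 Z=0
after  4: r0=0x58 r1=0x5b r2=0x60 r3=0x5b r4=0x51 r5=0xb1  N=0 Z=0
after  5: r0=0x31 r1=0x5b r2=0x60 r3=0x5b r4=0x51 r5=0xb1  N=0 Z=0
after  6: r0=0x31 r1=0x5b r2=0x60 r3=0x00 r4=0x51 r5=0xb1  N=0 Z=1
after  7: r0=0x2a r1=0x5b r2=0x60 r3=0x00 r4=0x51 r5=0xb1  N=0 Z=0
after  8: r0=0x2a r1=0x5b r2=0x60 r3=0x00 r4=0x51 r5=0x2a  N=0 Z=0
-- IRQ taken; context saved, return-PC = 9 --

K = 8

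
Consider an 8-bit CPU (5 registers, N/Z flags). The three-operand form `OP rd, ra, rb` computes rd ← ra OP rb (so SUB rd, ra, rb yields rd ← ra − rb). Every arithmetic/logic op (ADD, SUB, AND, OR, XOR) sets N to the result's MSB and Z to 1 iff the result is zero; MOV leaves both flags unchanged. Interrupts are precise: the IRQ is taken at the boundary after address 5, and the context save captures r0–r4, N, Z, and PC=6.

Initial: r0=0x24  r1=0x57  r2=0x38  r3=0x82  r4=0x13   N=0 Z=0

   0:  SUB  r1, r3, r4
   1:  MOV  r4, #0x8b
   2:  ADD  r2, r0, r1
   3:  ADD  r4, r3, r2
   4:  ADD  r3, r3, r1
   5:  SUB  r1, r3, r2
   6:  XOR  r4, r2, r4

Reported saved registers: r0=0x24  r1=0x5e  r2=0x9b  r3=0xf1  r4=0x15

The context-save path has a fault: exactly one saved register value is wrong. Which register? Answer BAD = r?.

BAD = r2

after  0: r0=0x24 r1=0x6f r2=0x38 r3=0x82 r4=0x13  N=0 Z=0
after  1: r0=0x24 r1=0x6f r2=0x38 r3=0x82 r4=0x8b  N=0 Z=0
after  2: r0=0x24 r1=0x6f r2=0x93 r3=0x82 r4=0x8b  N=1 Z=0
after  3: r0=0x24 r1=0x6f r2=0x93 r3=0x82 r4=0x15  N=0 Z=0
after  4: r0=0x24 r1=0x6f r2=0x93 r3=0xf1 r4=0x15  N=1 Z=0
after  5: r0=0x24 r1=0x5e r2=0x93 r3=0xf1 r4=0x15  N=0 Z=0
-- IRQ taken; context saved, return-PC = 6 --
mismatch: r2: reported 0x9b vs actual 0x93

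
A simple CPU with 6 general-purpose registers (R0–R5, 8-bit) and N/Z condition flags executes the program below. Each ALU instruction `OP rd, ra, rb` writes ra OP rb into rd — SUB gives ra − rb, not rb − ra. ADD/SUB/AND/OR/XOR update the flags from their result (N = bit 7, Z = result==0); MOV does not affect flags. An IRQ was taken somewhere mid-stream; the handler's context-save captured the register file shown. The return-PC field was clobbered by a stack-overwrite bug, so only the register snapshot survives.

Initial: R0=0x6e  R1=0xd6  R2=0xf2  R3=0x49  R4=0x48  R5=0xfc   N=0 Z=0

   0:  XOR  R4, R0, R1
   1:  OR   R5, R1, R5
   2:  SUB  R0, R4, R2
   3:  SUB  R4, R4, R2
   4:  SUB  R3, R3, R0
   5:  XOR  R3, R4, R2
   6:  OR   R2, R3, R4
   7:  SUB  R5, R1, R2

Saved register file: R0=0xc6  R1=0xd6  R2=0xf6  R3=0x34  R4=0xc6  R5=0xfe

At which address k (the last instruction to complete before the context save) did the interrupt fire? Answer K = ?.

after  0: R0=0x6e R1=0xd6 R2=0xf2 R3=0x49 R4=0xb8 R5=0xfc  N=1 Z=0
after  1: R0=0x6e R1=0xd6 R2=0xf2 R3=0x49 R4=0xb8 R5=0xfe  N=1 Z=0
after  2: R0=0xc6 R1=0xd6 R2=0xf2 R3=0x49 R4=0xb8 R5=0xfe  N=1 Z=0
after  3: R0=0xc6 R1=0xd6 R2=0xf2 R3=0x49 R4=0xc6 R5=0xfe  N=1 Z=0
after  4: R0=0xc6 R1=0xd6 R2=0xf2 R3=0x83 R4=0xc6 R5=0xfe  N=1 Z=0
after  5: R0=0xc6 R1=0xd6 R2=0xf2 R3=0x34 R4=0xc6 R5=0xfe  N=0 Z=0
after  6: R0=0xc6 R1=0xd6 R2=0xf6 R3=0x34 R4=0xc6 R5=0xfe  N=1 Z=0
-- IRQ taken; context saved, return-PC = 7 --

K = 6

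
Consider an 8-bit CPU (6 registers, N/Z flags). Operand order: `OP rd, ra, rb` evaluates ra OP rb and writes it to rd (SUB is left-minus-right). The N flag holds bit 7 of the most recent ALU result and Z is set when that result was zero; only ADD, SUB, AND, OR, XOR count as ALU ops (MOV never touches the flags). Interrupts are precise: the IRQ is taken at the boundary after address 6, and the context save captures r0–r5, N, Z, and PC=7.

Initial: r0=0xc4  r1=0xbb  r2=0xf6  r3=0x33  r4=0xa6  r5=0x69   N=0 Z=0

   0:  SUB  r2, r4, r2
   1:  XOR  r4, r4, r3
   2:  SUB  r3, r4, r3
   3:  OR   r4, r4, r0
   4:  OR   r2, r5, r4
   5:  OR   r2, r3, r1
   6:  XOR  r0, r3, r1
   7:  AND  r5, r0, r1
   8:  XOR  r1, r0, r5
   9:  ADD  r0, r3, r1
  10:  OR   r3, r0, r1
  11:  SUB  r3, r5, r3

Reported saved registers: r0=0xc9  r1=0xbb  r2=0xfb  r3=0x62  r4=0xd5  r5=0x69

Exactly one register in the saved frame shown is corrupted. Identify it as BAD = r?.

after  0: r0=0xc4 r1=0xbb r2=0xb0 r3=0x33 r4=0xa6 r5=0x69  N=1 Z=0
after  1: r0=0xc4 r1=0xbb r2=0xb0 r3=0x33 r4=0x95 r5=0x69  N=1 Z=0
after  2: r0=0xc4 r1=0xbb r2=0xb0 r3=0x62 r4=0x95 r5=0x69  N=0 Z=0
after  3: r0=0xc4 r1=0xbb r2=0xb0 r3=0x62 r4=0xd5 r5=0x69  N=1 Z=0
after  4: r0=0xc4 r1=0xbb r2=0xfd r3=0x62 r4=0xd5 r5=0x69  N=1 Z=0
after  5: r0=0xc4 r1=0xbb r2=0xfb r3=0x62 r4=0xd5 r5=0x69  N=1 Z=0
after  6: r0=0xd9 r1=0xbb r2=0xfb r3=0x62 r4=0xd5 r5=0x69  N=1 Z=0
-- IRQ taken; context saved, return-PC = 7 --
mismatch: r0: reported 0xc9 vs actual 0xd9

BAD = r0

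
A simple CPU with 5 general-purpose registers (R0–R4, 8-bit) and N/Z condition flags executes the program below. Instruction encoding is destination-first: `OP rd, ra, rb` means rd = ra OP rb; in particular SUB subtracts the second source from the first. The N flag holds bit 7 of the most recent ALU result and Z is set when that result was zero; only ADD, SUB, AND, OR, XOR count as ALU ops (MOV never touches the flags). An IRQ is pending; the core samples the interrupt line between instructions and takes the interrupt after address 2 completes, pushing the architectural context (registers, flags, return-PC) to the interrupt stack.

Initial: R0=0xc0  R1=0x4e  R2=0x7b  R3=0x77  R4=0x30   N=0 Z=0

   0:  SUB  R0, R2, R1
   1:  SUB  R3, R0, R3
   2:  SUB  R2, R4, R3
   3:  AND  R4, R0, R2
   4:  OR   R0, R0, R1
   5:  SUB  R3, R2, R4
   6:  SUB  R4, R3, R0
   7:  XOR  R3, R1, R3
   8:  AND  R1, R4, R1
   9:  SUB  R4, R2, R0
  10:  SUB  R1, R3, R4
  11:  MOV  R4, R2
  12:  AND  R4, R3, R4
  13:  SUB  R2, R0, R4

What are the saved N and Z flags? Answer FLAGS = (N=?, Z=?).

FLAGS = (N=0, Z=0)

after  0: R0=0x2d R1=0x4e R2=0x7b R3=0x77 R4=0x30  N=0 Z=0
after  1: R0=0x2d R1=0x4e R2=0x7b R3=0xb6 R4=0x30  N=1 Z=0
after  2: R0=0x2d R1=0x4e R2=0x7a R3=0xb6 R4=0x30  N=0 Z=0
-- IRQ taken; context saved, return-PC = 3 --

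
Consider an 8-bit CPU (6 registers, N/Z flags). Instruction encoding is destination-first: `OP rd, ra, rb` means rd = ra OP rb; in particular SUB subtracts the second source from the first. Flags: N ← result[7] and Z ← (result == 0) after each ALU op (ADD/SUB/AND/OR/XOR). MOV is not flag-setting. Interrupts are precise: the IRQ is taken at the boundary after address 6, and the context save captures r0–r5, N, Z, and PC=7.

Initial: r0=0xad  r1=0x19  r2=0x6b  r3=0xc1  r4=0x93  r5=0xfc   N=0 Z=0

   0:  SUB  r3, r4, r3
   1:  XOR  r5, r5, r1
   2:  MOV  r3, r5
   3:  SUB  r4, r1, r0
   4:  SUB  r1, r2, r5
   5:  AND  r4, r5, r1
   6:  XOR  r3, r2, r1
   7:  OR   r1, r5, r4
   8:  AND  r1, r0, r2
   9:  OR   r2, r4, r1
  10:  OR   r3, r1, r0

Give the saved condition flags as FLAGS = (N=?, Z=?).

FLAGS = (N=1, Z=0)

after  0: r0=0xad r1=0x19 r2=0x6b r3=0xd2 r4=0x93 r5=0xfc  N=1 Z=0
after  1: r0=0xad r1=0x19 r2=0x6b r3=0xd2 r4=0x93 r5=0xe5  N=1 Z=0
after  2: r0=0xad r1=0x19 r2=0x6b r3=0xe5 r4=0x93 r5=0xe5  N=1 Z=0
after  3: r0=0xad r1=0x19 r2=0x6b r3=0xe5 r4=0x6c r5=0xe5  N=0 Z=0
after  4: r0=0xad r1=0x86 r2=0x6b r3=0xe5 r4=0x6c r5=0xe5  N=1 Z=0
after  5: r0=0xad r1=0x86 r2=0x6b r3=0xe5 r4=0x84 r5=0xe5  N=1 Z=0
after  6: r0=0xad r1=0x86 r2=0x6b r3=0xed r4=0x84 r5=0xe5  N=1 Z=0
-- IRQ taken; context saved, return-PC = 7 --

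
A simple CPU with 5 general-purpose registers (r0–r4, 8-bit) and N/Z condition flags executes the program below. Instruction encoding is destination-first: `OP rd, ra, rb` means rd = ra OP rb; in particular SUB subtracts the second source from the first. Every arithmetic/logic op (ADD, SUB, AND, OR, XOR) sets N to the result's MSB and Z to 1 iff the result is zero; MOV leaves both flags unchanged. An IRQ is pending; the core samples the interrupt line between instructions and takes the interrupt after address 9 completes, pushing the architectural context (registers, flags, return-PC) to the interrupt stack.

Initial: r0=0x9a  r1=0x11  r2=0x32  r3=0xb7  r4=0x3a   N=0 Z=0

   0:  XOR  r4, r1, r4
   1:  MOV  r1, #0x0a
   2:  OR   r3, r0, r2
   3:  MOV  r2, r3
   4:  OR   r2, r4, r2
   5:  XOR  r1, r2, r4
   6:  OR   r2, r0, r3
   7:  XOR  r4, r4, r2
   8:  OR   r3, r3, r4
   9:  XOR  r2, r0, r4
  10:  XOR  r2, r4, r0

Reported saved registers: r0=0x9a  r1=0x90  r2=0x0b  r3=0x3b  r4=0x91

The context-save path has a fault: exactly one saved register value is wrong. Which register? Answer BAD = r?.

after  0: r0=0x9a r1=0x11 r2=0x32 r3=0xb7 r4=0x2b  N=0 Z=0
after  1: r0=0x9a r1=0x0a r2=0x32 r3=0xb7 r4=0x2b  N=0 Z=0
after  2: r0=0x9a r1=0x0a r2=0x32 r3=0xba r4=0x2b  N=1 Z=0
after  3: r0=0x9a r1=0x0a r2=0xba r3=0xba r4=0x2b  N=1 Z=0
after  4: r0=0x9a r1=0x0a r2=0xbb r3=0xba r4=0x2b  N=1 Z=0
after  5: r0=0x9a r1=0x90 r2=0xbb r3=0xba r4=0x2b  N=1 Z=0
after  6: r0=0x9a r1=0x90 r2=0xba r3=0xba r4=0x2b  N=1 Z=0
after  7: r0=0x9a r1=0x90 r2=0xba r3=0xba r4=0x91  N=1 Z=0
after  8: r0=0x9a r1=0x90 r2=0xba r3=0xbb r4=0x91  N=1 Z=0
after  9: r0=0x9a r1=0x90 r2=0x0b r3=0xbb r4=0x91  N=0 Z=0
-- IRQ taken; context saved, return-PC = 10 --
mismatch: r3: reported 0x3b vs actual 0xbb

BAD = r3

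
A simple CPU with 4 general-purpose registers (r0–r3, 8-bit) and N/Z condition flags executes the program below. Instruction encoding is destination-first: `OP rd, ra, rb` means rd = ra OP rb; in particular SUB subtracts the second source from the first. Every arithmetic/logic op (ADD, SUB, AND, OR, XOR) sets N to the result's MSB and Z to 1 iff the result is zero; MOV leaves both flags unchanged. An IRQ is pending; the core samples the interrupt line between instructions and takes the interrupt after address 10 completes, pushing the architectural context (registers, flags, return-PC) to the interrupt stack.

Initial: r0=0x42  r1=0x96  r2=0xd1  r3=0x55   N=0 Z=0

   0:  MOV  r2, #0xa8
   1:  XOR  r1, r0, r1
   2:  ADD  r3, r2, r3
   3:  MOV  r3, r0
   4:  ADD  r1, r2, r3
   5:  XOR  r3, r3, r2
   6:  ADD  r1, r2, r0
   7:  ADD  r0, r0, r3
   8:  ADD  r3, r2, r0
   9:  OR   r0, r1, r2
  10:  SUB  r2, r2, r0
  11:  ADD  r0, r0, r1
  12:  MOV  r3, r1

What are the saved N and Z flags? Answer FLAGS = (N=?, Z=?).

FLAGS = (N=1, Z=0)

after  0: r0=0x42 r1=0x96 r2=0xa8 r3=0x55  N=0 Z=0
after  1: r0=0x42 r1=0xd4 r2=0xa8 r3=0x55  N=1 Z=0
after  2: r0=0x42 r1=0xd4 r2=0xa8 r3=0xfd  N=1 Z=0
after  3: r0=0x42 r1=0xd4 r2=0xa8 r3=0x42  N=1 Z=0
after  4: r0=0x42 r1=0xea r2=0xa8 r3=0x42  N=1 Z=0
after  5: r0=0x42 r1=0xea r2=0xa8 r3=0xea  N=1 Z=0
after  6: r0=0x42 r1=0xea r2=0xa8 r3=0xea  N=1 Z=0
after  7: r0=0x2c r1=0xea r2=0xa8 r3=0xea  N=0 Z=0
after  8: r0=0x2c r1=0xea r2=0xa8 r3=0xd4  N=1 Z=0
after  9: r0=0xea r1=0xea r2=0xa8 r3=0xd4  N=1 Z=0
after 10: r0=0xea r1=0xea r2=0xbe r3=0xd4  N=1 Z=0
-- IRQ taken; context saved, return-PC = 11 --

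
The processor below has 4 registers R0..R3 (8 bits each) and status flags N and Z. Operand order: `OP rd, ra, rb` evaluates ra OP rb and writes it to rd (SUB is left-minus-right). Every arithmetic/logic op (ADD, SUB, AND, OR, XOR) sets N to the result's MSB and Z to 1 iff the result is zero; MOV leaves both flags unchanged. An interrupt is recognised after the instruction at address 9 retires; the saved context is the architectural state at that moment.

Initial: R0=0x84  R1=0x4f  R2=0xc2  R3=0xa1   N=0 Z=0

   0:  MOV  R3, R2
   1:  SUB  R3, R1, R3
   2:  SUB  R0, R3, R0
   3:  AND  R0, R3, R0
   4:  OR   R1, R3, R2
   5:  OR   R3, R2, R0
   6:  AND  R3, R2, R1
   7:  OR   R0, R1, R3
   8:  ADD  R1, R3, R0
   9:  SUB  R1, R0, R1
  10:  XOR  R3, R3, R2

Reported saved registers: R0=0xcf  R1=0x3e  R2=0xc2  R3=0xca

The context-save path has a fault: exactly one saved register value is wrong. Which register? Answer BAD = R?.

after  0: R0=0x84 R1=0x4f R2=0xc2 R3=0xc2  N=0 Z=0
after  1: R0=0x84 R1=0x4f R2=0xc2 R3=0x8d  N=1 Z=0
after  2: R0=0x09 R1=0x4f R2=0xc2 R3=0x8d  N=0 Z=0
after  3: R0=0x09 R1=0x4f R2=0xc2 R3=0x8d  N=0 Z=0
after  4: R0=0x09 R1=0xcf R2=0xc2 R3=0x8d  N=1 Z=0
after  5: R0=0x09 R1=0xcf R2=0xc2 R3=0xcb  N=1 Z=0
after  6: R0=0x09 R1=0xcf R2=0xc2 R3=0xc2  N=1 Z=0
after  7: R0=0xcf R1=0xcf R2=0xc2 R3=0xc2  N=1 Z=0
after  8: R0=0xcf R1=0x91 R2=0xc2 R3=0xc2  N=1 Z=0
after  9: R0=0xcf R1=0x3e R2=0xc2 R3=0xc2  N=0 Z=0
-- IRQ taken; context saved, return-PC = 10 --
mismatch: R3: reported 0xca vs actual 0xc2

BAD = R3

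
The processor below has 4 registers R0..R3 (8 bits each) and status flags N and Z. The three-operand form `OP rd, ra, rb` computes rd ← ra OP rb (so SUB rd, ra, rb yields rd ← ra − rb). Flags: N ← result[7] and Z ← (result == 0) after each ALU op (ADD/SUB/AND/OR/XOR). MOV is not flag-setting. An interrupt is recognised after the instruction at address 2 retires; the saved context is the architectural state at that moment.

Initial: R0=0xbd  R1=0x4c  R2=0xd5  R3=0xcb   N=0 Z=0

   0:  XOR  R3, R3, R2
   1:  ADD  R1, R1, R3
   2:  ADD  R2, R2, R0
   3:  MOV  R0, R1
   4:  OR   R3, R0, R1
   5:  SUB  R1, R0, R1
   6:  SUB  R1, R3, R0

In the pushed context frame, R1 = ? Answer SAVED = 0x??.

SAVED = 0x6a

after  0: R0=0xbd R1=0x4c R2=0xd5 R3=0x1e  N=0 Z=0
after  1: R0=0xbd R1=0x6a R2=0xd5 R3=0x1e  N=0 Z=0
after  2: R0=0xbd R1=0x6a R2=0x92 R3=0x1e  N=1 Z=0
-- IRQ taken; context saved, return-PC = 3 --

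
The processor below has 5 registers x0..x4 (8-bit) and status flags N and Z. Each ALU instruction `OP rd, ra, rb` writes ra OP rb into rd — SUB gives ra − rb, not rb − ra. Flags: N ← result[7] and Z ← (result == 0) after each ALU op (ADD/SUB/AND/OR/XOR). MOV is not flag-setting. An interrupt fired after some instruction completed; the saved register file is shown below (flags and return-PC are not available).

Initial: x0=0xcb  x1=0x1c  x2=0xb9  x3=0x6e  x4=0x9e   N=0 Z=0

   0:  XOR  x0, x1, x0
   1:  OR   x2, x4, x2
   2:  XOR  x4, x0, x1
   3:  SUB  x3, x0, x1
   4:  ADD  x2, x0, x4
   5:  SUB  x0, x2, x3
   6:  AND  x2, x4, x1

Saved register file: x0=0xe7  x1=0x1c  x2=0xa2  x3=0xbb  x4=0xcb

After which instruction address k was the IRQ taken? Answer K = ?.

K = 5

after  0: x0=0xd7 x1=0x1c x2=0xb9 x3=0x6e x4=0x9e  N=1 Z=0
after  1: x0=0xd7 x1=0x1c x2=0xbf x3=0x6e x4=0x9e  N=1 Z=0
after  2: x0=0xd7 x1=0x1c x2=0xbf x3=0x6e x4=0xcb  N=1 Z=0
after  3: x0=0xd7 x1=0x1c x2=0xbf x3=0xbb x4=0xcb  N=1 Z=0
after  4: x0=0xd7 x1=0x1c x2=0xa2 x3=0xbb x4=0xcb  N=1 Z=0
after  5: x0=0xe7 x1=0x1c x2=0xa2 x3=0xbb x4=0xcb  N=1 Z=0
-- IRQ taken; context saved, return-PC = 6 --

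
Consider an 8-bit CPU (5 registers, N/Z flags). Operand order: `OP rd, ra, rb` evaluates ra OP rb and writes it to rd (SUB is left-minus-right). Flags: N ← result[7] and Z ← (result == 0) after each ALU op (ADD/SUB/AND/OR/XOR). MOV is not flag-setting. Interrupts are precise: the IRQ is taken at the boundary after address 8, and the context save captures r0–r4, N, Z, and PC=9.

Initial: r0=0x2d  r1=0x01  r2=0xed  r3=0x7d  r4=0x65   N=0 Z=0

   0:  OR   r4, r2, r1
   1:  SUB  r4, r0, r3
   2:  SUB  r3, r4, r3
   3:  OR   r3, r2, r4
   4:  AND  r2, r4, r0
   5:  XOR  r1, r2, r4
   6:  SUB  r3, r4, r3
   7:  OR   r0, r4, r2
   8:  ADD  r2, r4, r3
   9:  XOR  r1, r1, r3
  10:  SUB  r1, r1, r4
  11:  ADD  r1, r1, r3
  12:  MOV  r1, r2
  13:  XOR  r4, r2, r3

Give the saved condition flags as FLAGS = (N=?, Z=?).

FLAGS = (N=0, Z=0)

after  0: r0=0x2d r1=0x01 r2=0xed r3=0x7d r4=0xed  N=1 Z=0
after  1: r0=0x2d r1=0x01 r2=0xed r3=0x7d r4=0xb0  N=1 Z=0
after  2: r0=0x2d r1=0x01 r2=0xed r3=0x33 r4=0xb0  N=0 Z=0
after  3: r0=0x2d r1=0x01 r2=0xed r3=0xfd r4=0xb0  N=1 Z=0
after  4: r0=0x2d r1=0x01 r2=0x20 r3=0xfd r4=0xb0  N=0 Z=0
after  5: r0=0x2d r1=0x90 r2=0x20 r3=0xfd r4=0xb0  N=1 Z=0
after  6: r0=0x2d r1=0x90 r2=0x20 r3=0xb3 r4=0xb0  N=1 Z=0
after  7: r0=0xb0 r1=0x90 r2=0x20 r3=0xb3 r4=0xb0  N=1 Z=0
after  8: r0=0xb0 r1=0x90 r2=0x63 r3=0xb3 r4=0xb0  N=0 Z=0
-- IRQ taken; context saved, return-PC = 9 --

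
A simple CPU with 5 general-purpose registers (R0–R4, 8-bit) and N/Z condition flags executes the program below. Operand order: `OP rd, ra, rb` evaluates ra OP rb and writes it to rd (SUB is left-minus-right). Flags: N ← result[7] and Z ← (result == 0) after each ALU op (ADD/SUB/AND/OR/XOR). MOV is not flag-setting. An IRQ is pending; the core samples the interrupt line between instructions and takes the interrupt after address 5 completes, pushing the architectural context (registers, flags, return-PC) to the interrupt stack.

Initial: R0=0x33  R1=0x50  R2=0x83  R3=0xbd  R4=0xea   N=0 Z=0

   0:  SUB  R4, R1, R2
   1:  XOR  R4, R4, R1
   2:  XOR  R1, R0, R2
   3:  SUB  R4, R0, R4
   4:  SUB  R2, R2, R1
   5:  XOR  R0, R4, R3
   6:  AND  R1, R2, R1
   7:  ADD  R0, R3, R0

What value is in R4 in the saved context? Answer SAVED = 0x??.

after  0: R0=0x33 R1=0x50 R2=0x83 R3=0xbd R4=0xcd  N=1 Z=0
after  1: R0=0x33 R1=0x50 R2=0x83 R3=0xbd R4=0x9d  N=1 Z=0
after  2: R0=0x33 R1=0xb0 R2=0x83 R3=0xbd R4=0x9d  N=1 Z=0
after  3: R0=0x33 R1=0xb0 R2=0x83 R3=0xbd R4=0x96  N=1 Z=0
after  4: R0=0x33 R1=0xb0 R2=0xd3 R3=0xbd R4=0x96  N=1 Z=0
after  5: R0=0x2b R1=0xb0 R2=0xd3 R3=0xbd R4=0x96  N=0 Z=0
-- IRQ taken; context saved, return-PC = 6 --

SAVED = 0x96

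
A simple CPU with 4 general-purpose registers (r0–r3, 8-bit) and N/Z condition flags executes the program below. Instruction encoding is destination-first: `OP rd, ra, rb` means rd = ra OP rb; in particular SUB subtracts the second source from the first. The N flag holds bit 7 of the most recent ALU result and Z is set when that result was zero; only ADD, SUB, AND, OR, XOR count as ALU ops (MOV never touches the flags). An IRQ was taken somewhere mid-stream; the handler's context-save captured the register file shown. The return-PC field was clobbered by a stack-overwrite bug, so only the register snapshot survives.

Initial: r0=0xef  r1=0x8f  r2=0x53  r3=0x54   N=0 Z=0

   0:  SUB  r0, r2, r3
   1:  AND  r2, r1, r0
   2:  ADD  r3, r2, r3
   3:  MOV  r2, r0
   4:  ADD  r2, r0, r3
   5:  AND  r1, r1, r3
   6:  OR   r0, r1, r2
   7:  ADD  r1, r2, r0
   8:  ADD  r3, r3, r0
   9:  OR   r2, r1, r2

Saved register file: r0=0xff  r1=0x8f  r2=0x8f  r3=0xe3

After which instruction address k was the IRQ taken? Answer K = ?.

after  0: r0=0xff r1=0x8f r2=0x53 r3=0x54  N=1 Z=0
after  1: r0=0xff r1=0x8f r2=0x8f r3=0x54  N=1 Z=0
after  2: r0=0xff r1=0x8f r2=0x8f r3=0xe3  N=1 Z=0
-- IRQ taken; context saved, return-PC = 3 --

K = 2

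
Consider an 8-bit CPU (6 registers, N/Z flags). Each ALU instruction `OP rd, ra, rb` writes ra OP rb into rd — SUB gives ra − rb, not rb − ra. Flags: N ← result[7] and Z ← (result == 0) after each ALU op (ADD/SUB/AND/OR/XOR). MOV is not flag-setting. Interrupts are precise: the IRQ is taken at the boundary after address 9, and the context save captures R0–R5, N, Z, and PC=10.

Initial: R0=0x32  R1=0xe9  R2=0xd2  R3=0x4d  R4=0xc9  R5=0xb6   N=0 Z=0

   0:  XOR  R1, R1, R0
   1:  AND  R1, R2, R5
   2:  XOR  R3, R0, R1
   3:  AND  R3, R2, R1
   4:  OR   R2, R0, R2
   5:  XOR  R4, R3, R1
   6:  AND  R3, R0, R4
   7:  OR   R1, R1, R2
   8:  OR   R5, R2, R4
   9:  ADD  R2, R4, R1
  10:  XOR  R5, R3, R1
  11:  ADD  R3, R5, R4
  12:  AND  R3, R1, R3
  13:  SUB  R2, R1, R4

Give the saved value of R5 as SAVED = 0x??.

SAVED = 0xf2

after  0: R0=0x32 R1=0xdb R2=0xd2 R3=0x4d R4=0xc9 R5=0xb6  N=1 Z=0
after  1: R0=0x32 R1=0x92 R2=0xd2 R3=0x4d R4=0xc9 R5=0xb6  N=1 Z=0
after  2: R0=0x32 R1=0x92 R2=0xd2 R3=0xa0 R4=0xc9 R5=0xb6  N=1 Z=0
after  3: R0=0x32 R1=0x92 R2=0xd2 R3=0x92 R4=0xc9 R5=0xb6  N=1 Z=0
after  4: R0=0x32 R1=0x92 R2=0xf2 R3=0x92 R4=0xc9 R5=0xb6  N=1 Z=0
after  5: R0=0x32 R1=0x92 R2=0xf2 R3=0x92 R4=0x00 R5=0xb6  N=0 Z=1
after  6: R0=0x32 R1=0x92 R2=0xf2 R3=0x00 R4=0x00 R5=0xb6  N=0 Z=1
after  7: R0=0x32 R1=0xf2 R2=0xf2 R3=0x00 R4=0x00 R5=0xb6  N=1 Z=0
after  8: R0=0x32 R1=0xf2 R2=0xf2 R3=0x00 R4=0x00 R5=0xf2  N=1 Z=0
after  9: R0=0x32 R1=0xf2 R2=0xf2 R3=0x00 R4=0x00 R5=0xf2  N=1 Z=0
-- IRQ taken; context saved, return-PC = 10 --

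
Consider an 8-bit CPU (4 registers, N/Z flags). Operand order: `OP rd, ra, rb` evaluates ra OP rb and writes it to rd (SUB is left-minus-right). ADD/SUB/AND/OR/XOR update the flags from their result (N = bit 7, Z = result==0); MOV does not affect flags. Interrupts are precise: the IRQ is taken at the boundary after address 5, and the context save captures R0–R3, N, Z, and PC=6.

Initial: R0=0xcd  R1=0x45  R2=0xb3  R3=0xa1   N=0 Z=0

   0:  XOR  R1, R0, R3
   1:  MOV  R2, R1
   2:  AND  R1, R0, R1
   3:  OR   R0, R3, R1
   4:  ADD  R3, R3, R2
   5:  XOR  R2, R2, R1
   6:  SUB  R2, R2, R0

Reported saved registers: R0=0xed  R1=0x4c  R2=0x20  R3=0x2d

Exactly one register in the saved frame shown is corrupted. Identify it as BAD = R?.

BAD = R3

after  0: R0=0xcd R1=0x6c R2=0xb3 R3=0xa1  N=0 Z=0
after  1: R0=0xcd R1=0x6c R2=0x6c R3=0xa1  N=0 Z=0
after  2: R0=0xcd R1=0x4c R2=0x6c R3=0xa1  N=0 Z=0
after  3: R0=0xed R1=0x4c R2=0x6c R3=0xa1  N=1 Z=0
after  4: R0=0xed R1=0x4c R2=0x6c R3=0x0d  N=0 Z=0
after  5: R0=0xed R1=0x4c R2=0x20 R3=0x0d  N=0 Z=0
-- IRQ taken; context saved, return-PC = 6 --
mismatch: R3: reported 0x2d vs actual 0x0d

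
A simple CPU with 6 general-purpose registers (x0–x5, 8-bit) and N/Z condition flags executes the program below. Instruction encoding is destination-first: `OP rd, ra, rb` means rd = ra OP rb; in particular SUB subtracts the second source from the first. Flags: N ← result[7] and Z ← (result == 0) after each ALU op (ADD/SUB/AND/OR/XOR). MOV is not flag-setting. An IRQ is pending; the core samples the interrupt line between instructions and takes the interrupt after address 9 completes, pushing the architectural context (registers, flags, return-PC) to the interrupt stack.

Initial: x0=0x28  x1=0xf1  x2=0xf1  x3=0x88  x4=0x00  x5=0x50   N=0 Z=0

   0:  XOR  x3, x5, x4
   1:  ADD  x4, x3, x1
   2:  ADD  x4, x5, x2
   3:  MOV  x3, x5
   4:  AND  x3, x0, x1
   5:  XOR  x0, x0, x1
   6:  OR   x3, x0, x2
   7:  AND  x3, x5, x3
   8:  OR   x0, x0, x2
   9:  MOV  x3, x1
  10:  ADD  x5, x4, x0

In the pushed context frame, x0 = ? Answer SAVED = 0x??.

after  0: x0=0x28 x1=0xf1 x2=0xf1 x3=0x50 x4=0x00 x5=0x50  N=0 Z=0
after  1: x0=0x28 x1=0xf1 x2=0xf1 x3=0x50 x4=0x41 x5=0x50  N=0 Z=0
after  2: x0=0x28 x1=0xf1 x2=0xf1 x3=0x50 x4=0x41 x5=0x50  N=0 Z=0
after  3: x0=0x28 x1=0xf1 x2=0xf1 x3=0x50 x4=0x41 x5=0x50  N=0 Z=0
after  4: x0=0x28 x1=0xf1 x2=0xf1 x3=0x20 x4=0x41 x5=0x50  N=0 Z=0
after  5: x0=0xd9 x1=0xf1 x2=0xf1 x3=0x20 x4=0x41 x5=0x50  N=1 Z=0
after  6: x0=0xd9 x1=0xf1 x2=0xf1 x3=0xf9 x4=0x41 x5=0x50  N=1 Z=0
after  7: x0=0xd9 x1=0xf1 x2=0xf1 x3=0x50 x4=0x41 x5=0x50  N=0 Z=0
after  8: x0=0xf9 x1=0xf1 x2=0xf1 x3=0x50 x4=0x41 x5=0x50  N=1 Z=0
after  9: x0=0xf9 x1=0xf1 x2=0xf1 x3=0xf1 x4=0x41 x5=0x50  N=1 Z=0
-- IRQ taken; context saved, return-PC = 10 --

SAVED = 0xf9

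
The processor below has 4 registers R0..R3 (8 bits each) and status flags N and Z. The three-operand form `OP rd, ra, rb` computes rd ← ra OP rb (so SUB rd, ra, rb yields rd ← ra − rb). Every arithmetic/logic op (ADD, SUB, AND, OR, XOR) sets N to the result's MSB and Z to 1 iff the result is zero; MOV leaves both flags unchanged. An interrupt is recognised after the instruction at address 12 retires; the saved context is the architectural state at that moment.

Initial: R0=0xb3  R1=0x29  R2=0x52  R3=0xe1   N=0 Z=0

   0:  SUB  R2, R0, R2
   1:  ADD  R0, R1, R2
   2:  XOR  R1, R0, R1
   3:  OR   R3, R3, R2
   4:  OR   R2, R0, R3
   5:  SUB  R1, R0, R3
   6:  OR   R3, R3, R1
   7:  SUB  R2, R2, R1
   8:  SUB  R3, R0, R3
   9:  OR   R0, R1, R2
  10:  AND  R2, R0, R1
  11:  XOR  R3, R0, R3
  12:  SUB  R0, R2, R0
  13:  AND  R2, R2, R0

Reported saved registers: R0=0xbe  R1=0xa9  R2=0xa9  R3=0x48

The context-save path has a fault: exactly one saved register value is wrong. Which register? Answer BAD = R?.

BAD = R3

after  0: R0=0xb3 R1=0x29 R2=0x61 R3=0xe1  N=0 Z=0
after  1: R0=0x8a R1=0x29 R2=0x61 R3=0xe1  N=1 Z=0
after  2: R0=0x8a R1=0xa3 R2=0x61 R3=0xe1  N=1 Z=0
after  3: R0=0x8a R1=0xa3 R2=0x61 R3=0xe1  N=1 Z=0
after  4: R0=0x8a R1=0xa3 R2=0xeb R3=0xe1  N=1 Z=0
after  5: R0=0x8a R1=0xa9 R2=0xeb R3=0xe1  N=1 Z=0
after  6: R0=0x8a R1=0xa9 R2=0xeb R3=0xe9  N=1 Z=0
after  7: R0=0x8a R1=0xa9 R2=0x42 R3=0xe9  N=0 Z=0
after  8: R0=0x8a R1=0xa9 R2=0x42 R3=0xa1  N=1 Z=0
after  9: R0=0xeb R1=0xa9 R2=0x42 R3=0xa1  N=1 Z=0
after 10: R0=0xeb R1=0xa9 R2=0xa9 R3=0xa1  N=1 Z=0
after 11: R0=0xeb R1=0xa9 R2=0xa9 R3=0x4a  N=0 Z=0
after 12: R0=0xbe R1=0xa9 R2=0xa9 R3=0x4a  N=1 Z=0
-- IRQ taken; context saved, return-PC = 13 --
mismatch: R3: reported 0x48 vs actual 0x4a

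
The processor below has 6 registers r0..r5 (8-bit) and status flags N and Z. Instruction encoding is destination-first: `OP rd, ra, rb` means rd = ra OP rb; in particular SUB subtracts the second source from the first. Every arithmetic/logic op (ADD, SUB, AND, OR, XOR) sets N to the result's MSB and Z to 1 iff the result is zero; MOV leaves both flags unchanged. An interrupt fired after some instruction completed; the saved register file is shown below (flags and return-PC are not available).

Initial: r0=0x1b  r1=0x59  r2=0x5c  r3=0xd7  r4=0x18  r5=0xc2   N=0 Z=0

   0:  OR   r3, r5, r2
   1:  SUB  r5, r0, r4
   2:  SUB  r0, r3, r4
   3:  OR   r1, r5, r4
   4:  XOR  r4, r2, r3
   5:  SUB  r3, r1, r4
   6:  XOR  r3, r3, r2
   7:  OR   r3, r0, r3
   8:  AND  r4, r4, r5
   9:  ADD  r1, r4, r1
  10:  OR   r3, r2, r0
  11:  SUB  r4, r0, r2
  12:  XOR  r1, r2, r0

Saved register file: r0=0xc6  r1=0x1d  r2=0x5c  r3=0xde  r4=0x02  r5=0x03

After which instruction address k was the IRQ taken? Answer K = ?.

after  0: r0=0x1b r1=0x59 r2=0x5c r3=0xde r4=0x18 r5=0xc2  N=1 Z=0
after  1: r0=0x1b r1=0x59 r2=0x5c r3=0xde r4=0x18 r5=0x03  N=0 Z=0
after  2: r0=0xc6 r1=0x59 r2=0x5c r3=0xde r4=0x18 r5=0x03  N=1 Z=0
after  3: r0=0xc6 r1=0x1b r2=0x5c r3=0xde r4=0x18 r5=0x03  N=0 Z=0
after  4: r0=0xc6 r1=0x1b r2=0x5c r3=0xde r4=0x82 r5=0x03  N=1 Z=0
after  5: r0=0xc6 r1=0x1b r2=0x5c r3=0x99 r4=0x82 r5=0x03  N=1 Z=0
after  6: r0=0xc6 r1=0x1b r2=0x5c r3=0xc5 r4=0x82 r5=0x03  N=1 Z=0
after  7: r0=0xc6 r1=0x1b r2=0x5c r3=0xc7 r4=0x82 r5=0x03  N=1 Z=0
after  8: r0=0xc6 r1=0x1b r2=0x5c r3=0xc7 r4=0x02 r5=0x03  N=0 Z=0
after  9: r0=0xc6 r1=0x1d r2=0x5c r3=0xc7 r4=0x02 r5=0x03  N=0 Z=0
after 10: r0=0xc6 r1=0x1d r2=0x5c r3=0xde r4=0x02 r5=0x03  N=1 Z=0
-- IRQ taken; context saved, return-PC = 11 --

K = 10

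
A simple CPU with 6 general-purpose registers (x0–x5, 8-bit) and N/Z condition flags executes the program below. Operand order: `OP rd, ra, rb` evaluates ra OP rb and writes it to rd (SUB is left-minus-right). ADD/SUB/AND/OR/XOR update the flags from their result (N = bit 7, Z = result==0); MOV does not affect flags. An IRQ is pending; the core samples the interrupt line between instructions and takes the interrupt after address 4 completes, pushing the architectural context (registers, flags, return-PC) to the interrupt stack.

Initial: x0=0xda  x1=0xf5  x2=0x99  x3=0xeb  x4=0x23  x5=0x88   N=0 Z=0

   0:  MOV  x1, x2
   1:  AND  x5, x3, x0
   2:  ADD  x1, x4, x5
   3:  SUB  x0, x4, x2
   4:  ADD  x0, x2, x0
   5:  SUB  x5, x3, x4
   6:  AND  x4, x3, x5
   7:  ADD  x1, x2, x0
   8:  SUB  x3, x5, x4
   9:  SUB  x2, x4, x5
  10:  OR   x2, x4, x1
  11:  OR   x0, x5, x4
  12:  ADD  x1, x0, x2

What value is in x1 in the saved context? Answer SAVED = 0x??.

after  0: x0=0xda x1=0x99 x2=0x99 x3=0xeb x4=0x23 x5=0x88  N=0 Z=0
after  1: x0=0xda x1=0x99 x2=0x99 x3=0xeb x4=0x23 x5=0xca  N=1 Z=0
after  2: x0=0xda x1=0xed x2=0x99 x3=0xeb x4=0x23 x5=0xca  N=1 Z=0
after  3: x0=0x8a x1=0xed x2=0x99 x3=0xeb x4=0x23 x5=0xca  N=1 Z=0
after  4: x0=0x23 x1=0xed x2=0x99 x3=0xeb x4=0x23 x5=0xca  N=0 Z=0
-- IRQ taken; context saved, return-PC = 5 --

SAVED = 0xed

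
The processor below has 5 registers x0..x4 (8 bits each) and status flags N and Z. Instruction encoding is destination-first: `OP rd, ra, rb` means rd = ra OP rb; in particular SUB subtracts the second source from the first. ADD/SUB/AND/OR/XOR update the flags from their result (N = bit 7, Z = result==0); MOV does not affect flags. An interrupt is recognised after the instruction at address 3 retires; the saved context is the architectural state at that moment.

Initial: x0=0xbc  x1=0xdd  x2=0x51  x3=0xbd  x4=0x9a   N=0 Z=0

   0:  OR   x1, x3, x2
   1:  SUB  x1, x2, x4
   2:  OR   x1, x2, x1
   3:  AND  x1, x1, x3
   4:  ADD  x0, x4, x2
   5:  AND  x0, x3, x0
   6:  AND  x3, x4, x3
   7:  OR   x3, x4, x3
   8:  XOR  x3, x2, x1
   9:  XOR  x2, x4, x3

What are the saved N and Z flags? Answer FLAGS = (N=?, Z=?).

FLAGS = (N=1, Z=0)

after  0: x0=0xbc x1=0xfd x2=0x51 x3=0xbd x4=0x9a  N=1 Z=0
after  1: x0=0xbc x1=0xb7 x2=0x51 x3=0xbd x4=0x9a  N=1 Z=0
after  2: x0=0xbc x1=0xf7 x2=0x51 x3=0xbd x4=0x9a  N=1 Z=0
after  3: x0=0xbc x1=0xb5 x2=0x51 x3=0xbd x4=0x9a  N=1 Z=0
-- IRQ taken; context saved, return-PC = 4 --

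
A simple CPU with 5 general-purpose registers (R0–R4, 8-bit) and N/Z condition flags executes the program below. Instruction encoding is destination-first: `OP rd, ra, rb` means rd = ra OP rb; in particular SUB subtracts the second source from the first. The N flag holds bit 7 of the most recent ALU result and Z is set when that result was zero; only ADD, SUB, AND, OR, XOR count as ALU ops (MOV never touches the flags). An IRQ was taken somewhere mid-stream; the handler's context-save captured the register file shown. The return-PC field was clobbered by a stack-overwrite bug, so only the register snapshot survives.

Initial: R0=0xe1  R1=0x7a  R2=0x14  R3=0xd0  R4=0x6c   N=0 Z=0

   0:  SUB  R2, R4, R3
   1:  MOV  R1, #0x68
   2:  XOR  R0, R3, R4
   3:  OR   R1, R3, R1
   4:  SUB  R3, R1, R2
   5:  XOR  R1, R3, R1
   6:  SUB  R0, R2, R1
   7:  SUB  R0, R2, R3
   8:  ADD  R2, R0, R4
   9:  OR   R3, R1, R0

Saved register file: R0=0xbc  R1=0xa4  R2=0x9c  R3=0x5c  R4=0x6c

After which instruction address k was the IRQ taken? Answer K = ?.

K = 5

after  0: R0=0xe1 R1=0x7a R2=0x9c R3=0xd0 R4=0x6c  N=1 Z=0
after  1: R0=0xe1 R1=0x68 R2=0x9c R3=0xd0 R4=0x6c  N=1 Z=0
after  2: R0=0xbc R1=0x68 R2=0x9c R3=0xd0 R4=0x6c  N=1 Z=0
after  3: R0=0xbc R1=0xf8 R2=0x9c R3=0xd0 R4=0x6c  N=1 Z=0
after  4: R0=0xbc R1=0xf8 R2=0x9c R3=0x5c R4=0x6c  N=0 Z=0
after  5: R0=0xbc R1=0xa4 R2=0x9c R3=0x5c R4=0x6c  N=1 Z=0
-- IRQ taken; context saved, return-PC = 6 --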